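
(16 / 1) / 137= 16 / 137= 0.12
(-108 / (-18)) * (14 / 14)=6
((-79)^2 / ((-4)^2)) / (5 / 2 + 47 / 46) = 143543 / 1296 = 110.76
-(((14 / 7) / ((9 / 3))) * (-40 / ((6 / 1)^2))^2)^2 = -40000 / 59049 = -0.68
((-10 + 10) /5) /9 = 0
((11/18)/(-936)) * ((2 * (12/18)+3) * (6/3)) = -11/1944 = -0.01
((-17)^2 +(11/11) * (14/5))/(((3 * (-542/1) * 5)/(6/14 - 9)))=2918/9485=0.31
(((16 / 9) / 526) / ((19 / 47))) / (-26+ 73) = 0.00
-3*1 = -3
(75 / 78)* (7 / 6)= 175 / 156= 1.12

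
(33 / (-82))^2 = 1089 / 6724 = 0.16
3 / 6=1 / 2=0.50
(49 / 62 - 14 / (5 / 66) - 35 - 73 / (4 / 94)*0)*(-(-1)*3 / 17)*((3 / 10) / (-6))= 203679 / 105400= 1.93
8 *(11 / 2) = 44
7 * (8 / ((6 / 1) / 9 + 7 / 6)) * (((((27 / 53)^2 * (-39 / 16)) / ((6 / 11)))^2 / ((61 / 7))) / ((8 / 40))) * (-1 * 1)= -23.57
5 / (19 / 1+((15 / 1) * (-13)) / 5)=-1 / 4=-0.25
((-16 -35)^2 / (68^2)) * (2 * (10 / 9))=5 / 4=1.25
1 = 1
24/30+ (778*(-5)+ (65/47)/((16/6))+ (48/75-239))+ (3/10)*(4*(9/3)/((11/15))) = -426228479/103400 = -4122.13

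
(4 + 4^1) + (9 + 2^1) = 19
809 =809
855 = 855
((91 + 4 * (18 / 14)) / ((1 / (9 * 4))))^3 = 14221738700352 / 343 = 41462795044.76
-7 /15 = -0.47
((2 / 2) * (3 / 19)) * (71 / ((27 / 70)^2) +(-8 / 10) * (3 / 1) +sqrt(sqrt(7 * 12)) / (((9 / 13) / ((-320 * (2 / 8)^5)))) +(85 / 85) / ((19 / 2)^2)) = -65 * sqrt(2) * 21^(1 / 4) / 912 +624816052 / 8333685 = 74.76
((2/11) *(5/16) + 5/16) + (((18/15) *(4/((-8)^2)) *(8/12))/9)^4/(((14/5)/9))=0.37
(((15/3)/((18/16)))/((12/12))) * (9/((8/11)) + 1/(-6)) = 1465/27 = 54.26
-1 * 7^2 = -49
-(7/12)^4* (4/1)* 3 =-2401/1728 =-1.39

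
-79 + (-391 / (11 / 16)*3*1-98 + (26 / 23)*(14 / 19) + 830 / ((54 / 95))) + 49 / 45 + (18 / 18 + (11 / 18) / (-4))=-2181636643 / 5191560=-420.23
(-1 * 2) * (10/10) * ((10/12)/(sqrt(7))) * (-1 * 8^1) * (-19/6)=-15.96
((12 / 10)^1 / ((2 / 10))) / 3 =2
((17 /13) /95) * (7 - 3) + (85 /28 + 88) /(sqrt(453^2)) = 4010527 /15664740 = 0.26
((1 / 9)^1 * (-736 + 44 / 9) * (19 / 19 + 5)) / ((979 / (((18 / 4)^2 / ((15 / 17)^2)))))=-190162 / 14685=-12.95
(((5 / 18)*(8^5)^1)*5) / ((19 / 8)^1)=3276800 / 171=19162.57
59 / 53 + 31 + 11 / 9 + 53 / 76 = 1233757 / 36252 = 34.03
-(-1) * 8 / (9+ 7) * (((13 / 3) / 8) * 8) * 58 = 377 / 3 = 125.67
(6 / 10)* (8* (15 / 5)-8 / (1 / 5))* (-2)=96 / 5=19.20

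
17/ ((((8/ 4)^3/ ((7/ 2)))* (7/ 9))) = 9.56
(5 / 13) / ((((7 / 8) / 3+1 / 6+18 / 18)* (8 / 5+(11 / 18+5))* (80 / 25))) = 0.01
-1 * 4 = -4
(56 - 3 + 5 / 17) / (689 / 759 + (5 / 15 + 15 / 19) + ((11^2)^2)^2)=0.00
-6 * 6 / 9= -4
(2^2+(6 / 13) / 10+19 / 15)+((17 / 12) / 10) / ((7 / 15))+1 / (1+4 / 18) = 6.43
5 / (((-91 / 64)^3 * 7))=-1310720 / 5274997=-0.25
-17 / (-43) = 17 / 43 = 0.40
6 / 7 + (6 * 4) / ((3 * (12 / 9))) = 48 / 7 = 6.86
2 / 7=0.29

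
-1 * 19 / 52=-19 / 52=-0.37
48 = 48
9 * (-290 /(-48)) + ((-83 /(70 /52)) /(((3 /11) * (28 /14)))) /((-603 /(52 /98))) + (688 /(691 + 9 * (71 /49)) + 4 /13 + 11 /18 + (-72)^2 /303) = 73.48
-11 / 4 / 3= -11 / 12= -0.92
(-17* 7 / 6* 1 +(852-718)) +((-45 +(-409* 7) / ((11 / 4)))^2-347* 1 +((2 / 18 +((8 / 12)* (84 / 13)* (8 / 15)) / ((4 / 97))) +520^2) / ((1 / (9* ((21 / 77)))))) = 86980926191 / 47190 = 1843206.74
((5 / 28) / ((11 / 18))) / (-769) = -45 / 118426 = -0.00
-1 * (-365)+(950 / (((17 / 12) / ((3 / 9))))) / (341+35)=292110 / 799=365.59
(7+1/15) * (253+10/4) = 27083/15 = 1805.53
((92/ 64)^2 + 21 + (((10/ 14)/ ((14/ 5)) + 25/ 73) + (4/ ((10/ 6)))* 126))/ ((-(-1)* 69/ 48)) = 1492903469/ 6581680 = 226.83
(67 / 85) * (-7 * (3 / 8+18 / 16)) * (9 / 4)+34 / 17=-11303 / 680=-16.62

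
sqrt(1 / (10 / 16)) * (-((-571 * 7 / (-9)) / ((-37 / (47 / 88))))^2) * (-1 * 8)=35291003881 * sqrt(10) / 268351380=415.87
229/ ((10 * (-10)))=-229/ 100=-2.29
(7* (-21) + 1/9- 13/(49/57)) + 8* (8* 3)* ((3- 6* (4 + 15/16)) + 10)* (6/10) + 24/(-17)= -77917187/37485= -2078.62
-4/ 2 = -2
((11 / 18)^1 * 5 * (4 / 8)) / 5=11 / 36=0.31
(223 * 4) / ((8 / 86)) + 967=10556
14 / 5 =2.80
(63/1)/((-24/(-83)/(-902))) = -786093/4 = -196523.25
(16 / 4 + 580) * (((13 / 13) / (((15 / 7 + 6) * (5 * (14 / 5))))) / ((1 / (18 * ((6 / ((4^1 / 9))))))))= 23652 / 19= 1244.84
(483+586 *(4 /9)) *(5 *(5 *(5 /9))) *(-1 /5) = -167275 /81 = -2065.12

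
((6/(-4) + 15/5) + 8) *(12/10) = 57/5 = 11.40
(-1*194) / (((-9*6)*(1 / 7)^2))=4753 / 27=176.04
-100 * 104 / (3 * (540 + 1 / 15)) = -6.42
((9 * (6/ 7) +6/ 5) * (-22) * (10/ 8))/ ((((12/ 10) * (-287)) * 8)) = 0.09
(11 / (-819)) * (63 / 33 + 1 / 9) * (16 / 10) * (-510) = 54400 / 2457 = 22.14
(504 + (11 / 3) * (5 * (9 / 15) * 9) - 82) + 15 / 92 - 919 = -397.84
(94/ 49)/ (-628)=-47/ 15386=-0.00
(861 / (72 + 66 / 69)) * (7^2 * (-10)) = -5782.76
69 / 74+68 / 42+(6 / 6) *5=11735 / 1554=7.55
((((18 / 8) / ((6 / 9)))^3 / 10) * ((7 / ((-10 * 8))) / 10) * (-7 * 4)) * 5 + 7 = 2398067 / 204800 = 11.71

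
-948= -948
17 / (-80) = -17 / 80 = -0.21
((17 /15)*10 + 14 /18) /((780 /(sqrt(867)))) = 1853*sqrt(3) /7020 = 0.46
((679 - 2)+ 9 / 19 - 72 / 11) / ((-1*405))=-140224 / 84645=-1.66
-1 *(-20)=20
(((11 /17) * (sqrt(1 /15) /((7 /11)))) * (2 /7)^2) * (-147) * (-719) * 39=13571844 * sqrt(15) /595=88342.06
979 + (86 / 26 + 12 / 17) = 217246 / 221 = 983.01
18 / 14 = 9 / 7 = 1.29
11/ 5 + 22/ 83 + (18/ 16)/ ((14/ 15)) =170601/ 46480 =3.67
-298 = -298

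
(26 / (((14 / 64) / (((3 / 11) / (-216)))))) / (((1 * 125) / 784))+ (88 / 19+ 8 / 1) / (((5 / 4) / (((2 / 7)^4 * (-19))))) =-65982848 / 29712375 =-2.22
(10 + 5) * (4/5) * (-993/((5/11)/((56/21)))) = -349536/5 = -69907.20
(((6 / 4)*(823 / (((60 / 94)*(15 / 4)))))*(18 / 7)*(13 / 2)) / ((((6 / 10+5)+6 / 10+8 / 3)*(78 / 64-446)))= -144821664 / 66254615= -2.19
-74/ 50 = -37/ 25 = -1.48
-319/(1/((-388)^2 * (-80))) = 3841882880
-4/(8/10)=-5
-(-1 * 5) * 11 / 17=55 / 17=3.24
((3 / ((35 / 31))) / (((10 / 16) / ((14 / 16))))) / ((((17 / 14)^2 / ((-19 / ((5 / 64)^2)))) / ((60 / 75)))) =-5674303488 / 903125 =-6282.97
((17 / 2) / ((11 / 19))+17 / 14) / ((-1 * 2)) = -612 / 77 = -7.95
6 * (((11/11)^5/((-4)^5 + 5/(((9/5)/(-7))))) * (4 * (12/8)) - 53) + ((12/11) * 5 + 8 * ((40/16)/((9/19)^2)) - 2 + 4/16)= -7537141115/33469524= -225.19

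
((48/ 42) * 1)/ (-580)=-2/ 1015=-0.00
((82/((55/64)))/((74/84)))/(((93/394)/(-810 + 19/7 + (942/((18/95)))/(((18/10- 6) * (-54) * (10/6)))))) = -1862071838464/5109885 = -364405.82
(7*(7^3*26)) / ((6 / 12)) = 124852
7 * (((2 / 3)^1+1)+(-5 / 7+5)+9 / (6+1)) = 152 / 3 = 50.67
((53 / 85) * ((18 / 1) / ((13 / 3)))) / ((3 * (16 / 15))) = 1431 / 1768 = 0.81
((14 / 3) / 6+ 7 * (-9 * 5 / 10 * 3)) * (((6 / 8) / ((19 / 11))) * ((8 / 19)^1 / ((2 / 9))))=-55671 / 722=-77.11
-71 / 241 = -0.29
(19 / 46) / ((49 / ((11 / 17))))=209 / 38318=0.01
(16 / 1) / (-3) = -16 / 3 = -5.33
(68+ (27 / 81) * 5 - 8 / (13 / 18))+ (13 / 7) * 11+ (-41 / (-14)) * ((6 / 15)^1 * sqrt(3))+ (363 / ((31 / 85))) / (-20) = 31.28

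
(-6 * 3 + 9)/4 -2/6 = -31/12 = -2.58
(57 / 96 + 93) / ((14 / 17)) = 50915 / 448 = 113.65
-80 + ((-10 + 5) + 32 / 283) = -24023 / 283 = -84.89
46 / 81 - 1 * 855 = -854.43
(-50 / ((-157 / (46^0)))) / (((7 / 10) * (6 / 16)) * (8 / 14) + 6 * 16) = 0.00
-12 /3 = -4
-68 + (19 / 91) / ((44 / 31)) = -271683 / 4004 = -67.85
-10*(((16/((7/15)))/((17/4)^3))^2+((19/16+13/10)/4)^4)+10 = 8073215243649083919/1240193702035456000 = 6.51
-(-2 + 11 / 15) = 19 / 15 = 1.27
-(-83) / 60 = 83 / 60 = 1.38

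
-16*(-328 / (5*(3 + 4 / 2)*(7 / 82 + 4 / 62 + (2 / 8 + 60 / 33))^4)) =51331828489685537947648 / 5918737148719572270025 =8.67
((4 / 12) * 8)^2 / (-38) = -32 / 171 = -0.19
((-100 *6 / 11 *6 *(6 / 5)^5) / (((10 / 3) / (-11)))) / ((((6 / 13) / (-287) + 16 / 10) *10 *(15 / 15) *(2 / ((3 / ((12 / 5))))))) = 195832728 / 1863625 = 105.08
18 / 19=0.95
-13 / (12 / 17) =-18.42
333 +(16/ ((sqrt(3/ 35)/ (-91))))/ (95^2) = 333 - 1456* sqrt(105)/ 27075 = 332.45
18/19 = 0.95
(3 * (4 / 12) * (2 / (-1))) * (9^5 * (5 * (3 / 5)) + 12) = -354318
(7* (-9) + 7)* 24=-1344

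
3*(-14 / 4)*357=-7497 / 2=-3748.50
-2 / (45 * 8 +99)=-2 / 459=-0.00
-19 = -19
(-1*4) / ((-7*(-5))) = -4 / 35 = -0.11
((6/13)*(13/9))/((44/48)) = 8/11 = 0.73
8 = 8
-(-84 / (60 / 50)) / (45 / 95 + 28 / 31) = 50.84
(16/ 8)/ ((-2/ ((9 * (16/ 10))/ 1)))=-72/ 5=-14.40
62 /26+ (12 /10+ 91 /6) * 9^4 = 13959931 /130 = 107384.08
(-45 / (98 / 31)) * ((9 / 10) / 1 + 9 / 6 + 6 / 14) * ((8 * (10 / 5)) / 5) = -220968 / 1715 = -128.84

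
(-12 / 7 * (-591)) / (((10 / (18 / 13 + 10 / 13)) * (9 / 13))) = 1576 / 5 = 315.20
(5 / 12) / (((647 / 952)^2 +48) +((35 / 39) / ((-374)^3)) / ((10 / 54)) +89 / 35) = 1666188924400 / 203960490538449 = 0.01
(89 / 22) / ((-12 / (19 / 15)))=-1691 / 3960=-0.43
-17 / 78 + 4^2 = 1231 / 78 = 15.78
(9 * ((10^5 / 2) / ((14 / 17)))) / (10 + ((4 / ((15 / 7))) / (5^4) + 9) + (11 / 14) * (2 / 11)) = 28540.32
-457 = -457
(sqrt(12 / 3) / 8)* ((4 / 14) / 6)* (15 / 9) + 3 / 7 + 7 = 7.45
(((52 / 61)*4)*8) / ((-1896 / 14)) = -2912 / 14457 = -0.20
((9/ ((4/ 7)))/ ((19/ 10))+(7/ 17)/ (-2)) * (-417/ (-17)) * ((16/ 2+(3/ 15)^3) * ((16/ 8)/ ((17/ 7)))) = 15258261018/ 11668375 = 1307.66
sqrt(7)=2.65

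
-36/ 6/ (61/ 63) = -378/ 61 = -6.20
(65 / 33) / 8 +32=8513 / 264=32.25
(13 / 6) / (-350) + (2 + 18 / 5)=11747 / 2100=5.59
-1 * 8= -8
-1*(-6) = 6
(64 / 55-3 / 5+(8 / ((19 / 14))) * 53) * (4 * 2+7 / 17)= 4251897 / 1615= 2632.75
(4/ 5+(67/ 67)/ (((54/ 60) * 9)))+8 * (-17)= -54706/ 405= -135.08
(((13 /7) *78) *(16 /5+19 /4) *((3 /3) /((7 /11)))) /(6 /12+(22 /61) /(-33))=162273969 /43855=3700.24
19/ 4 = 4.75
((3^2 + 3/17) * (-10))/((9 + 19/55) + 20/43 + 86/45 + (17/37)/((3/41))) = -1228570200/241001639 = -5.10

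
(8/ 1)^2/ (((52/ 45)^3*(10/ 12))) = 109350/ 2197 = 49.77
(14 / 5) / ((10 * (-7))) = -1 / 25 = -0.04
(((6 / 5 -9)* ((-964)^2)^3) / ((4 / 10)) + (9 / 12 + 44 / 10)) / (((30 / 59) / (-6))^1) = 18466254730389902985283 / 100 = 184662547303899029852.83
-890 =-890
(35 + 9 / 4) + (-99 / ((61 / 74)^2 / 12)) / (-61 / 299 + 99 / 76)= -577481517263 / 371579060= -1554.13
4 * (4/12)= 4/3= 1.33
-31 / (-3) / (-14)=-31 / 42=-0.74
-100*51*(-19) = 96900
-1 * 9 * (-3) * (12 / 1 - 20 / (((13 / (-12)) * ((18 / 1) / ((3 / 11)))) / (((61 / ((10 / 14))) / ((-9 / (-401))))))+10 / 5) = 4163502 / 143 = 29115.40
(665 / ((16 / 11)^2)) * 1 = 80465 / 256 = 314.32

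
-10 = -10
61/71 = 0.86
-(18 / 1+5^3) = -143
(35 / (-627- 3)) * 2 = -1 / 9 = -0.11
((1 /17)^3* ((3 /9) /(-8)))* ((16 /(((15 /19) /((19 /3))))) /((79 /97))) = -70034 /52397145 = -0.00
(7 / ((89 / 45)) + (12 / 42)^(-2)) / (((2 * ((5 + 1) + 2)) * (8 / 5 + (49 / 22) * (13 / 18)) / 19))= 52865505 / 9046672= 5.84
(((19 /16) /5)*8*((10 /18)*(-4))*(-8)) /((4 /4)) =304 /9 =33.78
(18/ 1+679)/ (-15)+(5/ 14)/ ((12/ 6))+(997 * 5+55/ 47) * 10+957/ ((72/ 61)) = 666240867/ 13160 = 50626.21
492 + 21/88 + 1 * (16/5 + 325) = 360993/440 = 820.44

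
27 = 27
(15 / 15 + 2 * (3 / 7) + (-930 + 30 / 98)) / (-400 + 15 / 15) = 45464 / 19551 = 2.33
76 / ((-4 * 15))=-19 / 15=-1.27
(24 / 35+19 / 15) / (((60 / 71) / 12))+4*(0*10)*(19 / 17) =27.72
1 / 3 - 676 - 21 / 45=-10142 / 15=-676.13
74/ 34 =37/ 17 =2.18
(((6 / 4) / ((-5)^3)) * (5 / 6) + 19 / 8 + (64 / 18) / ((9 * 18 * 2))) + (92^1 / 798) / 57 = 876140959 / 368436600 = 2.38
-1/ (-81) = 1/ 81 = 0.01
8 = 8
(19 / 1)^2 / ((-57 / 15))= -95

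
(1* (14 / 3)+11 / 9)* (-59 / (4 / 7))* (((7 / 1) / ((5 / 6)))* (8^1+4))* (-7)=2145122 / 5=429024.40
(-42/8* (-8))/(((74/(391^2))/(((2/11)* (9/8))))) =28894509/1628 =17748.47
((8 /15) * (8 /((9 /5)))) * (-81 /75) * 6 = -384 /25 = -15.36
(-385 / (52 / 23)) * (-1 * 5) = 44275 / 52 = 851.44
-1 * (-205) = 205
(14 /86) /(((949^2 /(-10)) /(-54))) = 0.00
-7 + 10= 3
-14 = -14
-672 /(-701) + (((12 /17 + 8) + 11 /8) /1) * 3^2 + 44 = 12935815 /95336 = 135.69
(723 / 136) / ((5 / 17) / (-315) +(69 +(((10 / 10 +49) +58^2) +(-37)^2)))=45549 / 41571928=0.00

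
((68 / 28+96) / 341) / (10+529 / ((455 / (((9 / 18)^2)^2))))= 716560 / 25005189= 0.03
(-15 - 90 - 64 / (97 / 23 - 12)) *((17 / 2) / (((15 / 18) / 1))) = -883473 / 895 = -987.12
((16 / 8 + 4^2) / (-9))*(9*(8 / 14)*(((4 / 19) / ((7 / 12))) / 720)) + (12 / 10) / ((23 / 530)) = 2960028 / 107065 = 27.65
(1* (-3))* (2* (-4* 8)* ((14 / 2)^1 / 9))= 448 / 3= 149.33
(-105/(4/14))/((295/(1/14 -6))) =1743/236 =7.39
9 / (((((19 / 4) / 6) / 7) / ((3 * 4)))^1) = 18144 / 19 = 954.95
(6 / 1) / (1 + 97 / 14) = 28 / 37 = 0.76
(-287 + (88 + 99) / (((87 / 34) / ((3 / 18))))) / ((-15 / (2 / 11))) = 143456 / 43065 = 3.33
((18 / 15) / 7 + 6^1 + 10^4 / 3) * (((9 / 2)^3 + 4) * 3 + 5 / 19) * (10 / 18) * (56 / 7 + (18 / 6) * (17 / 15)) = 1903010527 / 315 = 6041303.26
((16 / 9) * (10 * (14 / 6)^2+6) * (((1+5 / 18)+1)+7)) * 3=726784 / 243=2990.88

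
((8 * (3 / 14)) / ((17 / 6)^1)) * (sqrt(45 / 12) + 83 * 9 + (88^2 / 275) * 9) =36 * sqrt(15) / 119 + 257256 / 425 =606.48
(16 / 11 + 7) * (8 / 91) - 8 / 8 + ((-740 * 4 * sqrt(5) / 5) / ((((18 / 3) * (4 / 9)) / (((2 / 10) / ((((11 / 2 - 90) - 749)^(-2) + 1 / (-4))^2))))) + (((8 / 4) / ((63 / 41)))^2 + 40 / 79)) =87151907 / 44837793 - 9143113303996064 * sqrt(5) / 12870225250215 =-1586.58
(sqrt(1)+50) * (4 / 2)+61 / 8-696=-4691 / 8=-586.38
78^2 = 6084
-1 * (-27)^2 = -729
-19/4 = -4.75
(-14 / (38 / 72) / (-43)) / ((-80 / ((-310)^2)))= -605430 / 817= -741.04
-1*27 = -27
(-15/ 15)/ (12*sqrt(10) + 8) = 1/ 172 - 3*sqrt(10)/ 344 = -0.02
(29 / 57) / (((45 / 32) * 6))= 464 / 7695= 0.06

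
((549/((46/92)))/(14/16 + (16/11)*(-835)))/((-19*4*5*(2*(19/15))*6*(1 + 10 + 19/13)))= 8723/694005894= 0.00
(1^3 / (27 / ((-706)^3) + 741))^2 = 123830665318305856 / 67993065529559938537641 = 0.00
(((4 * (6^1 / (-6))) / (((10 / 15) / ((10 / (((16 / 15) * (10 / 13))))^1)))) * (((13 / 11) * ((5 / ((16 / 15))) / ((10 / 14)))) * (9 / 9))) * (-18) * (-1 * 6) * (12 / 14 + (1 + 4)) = -126281025 / 352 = -358752.91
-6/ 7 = -0.86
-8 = -8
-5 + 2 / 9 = -43 / 9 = -4.78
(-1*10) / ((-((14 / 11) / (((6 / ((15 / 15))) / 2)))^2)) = 5445 / 98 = 55.56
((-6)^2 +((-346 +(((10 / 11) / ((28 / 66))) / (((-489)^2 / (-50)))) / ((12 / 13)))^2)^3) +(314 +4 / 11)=26566078838261513688187674274331734437853853703158942435 / 15483431201142926988857790895508560910016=1715774655704254.27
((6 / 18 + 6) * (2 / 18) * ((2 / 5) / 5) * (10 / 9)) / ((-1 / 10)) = -152 / 243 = -0.63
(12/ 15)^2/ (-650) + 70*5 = 2843742/ 8125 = 350.00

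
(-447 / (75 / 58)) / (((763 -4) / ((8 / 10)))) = -34568 / 94875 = -0.36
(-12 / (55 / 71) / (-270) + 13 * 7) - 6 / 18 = 224542 / 2475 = 90.72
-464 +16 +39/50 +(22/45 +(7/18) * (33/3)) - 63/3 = -34759/75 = -463.45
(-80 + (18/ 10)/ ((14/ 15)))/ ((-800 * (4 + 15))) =1093/ 212800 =0.01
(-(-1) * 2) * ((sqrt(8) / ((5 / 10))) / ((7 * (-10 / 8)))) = -32 * sqrt(2) / 35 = -1.29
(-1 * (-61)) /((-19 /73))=-4453 /19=-234.37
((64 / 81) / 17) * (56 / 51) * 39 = 46592 / 23409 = 1.99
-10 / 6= -5 / 3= -1.67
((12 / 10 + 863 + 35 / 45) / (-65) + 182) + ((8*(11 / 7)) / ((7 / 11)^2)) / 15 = 171321478 / 1003275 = 170.76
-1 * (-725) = 725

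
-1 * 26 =-26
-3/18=-1/6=-0.17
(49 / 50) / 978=49 / 48900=0.00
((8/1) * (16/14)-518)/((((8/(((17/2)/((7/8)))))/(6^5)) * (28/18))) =-1059452784/343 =-3088783.63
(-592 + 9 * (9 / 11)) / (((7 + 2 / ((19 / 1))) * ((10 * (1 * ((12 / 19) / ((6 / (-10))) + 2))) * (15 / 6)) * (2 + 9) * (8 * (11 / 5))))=-2321591 / 129373200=-0.02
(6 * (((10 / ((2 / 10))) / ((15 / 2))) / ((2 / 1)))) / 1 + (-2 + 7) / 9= 185 / 9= 20.56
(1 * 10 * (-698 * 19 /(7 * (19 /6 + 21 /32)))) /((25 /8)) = -20370432 /12845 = -1585.86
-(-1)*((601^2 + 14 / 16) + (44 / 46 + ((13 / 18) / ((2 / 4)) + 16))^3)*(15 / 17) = 7668307309405 / 23652648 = 324205.02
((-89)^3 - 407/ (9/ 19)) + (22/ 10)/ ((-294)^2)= -305044841069/ 432180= -705828.22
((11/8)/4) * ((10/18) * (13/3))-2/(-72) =739/864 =0.86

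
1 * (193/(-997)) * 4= -772/997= -0.77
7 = 7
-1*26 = -26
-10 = -10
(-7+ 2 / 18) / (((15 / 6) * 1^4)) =-124 / 45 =-2.76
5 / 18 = 0.28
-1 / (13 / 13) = -1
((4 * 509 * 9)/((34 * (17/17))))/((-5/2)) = -18324/85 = -215.58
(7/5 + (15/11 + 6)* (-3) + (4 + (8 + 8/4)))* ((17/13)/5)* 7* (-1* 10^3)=1751680/143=12249.51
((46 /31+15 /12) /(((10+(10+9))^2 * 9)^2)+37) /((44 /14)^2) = 4293141922181 /1146100765392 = 3.75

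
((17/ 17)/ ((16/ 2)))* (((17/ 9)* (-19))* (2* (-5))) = 1615/ 36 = 44.86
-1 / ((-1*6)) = 1 / 6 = 0.17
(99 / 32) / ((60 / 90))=297 / 64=4.64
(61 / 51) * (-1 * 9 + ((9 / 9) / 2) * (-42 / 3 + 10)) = -671 / 51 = -13.16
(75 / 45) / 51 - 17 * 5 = -13000 / 153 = -84.97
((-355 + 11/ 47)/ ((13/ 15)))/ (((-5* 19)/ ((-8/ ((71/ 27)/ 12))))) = -129657024/ 824239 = -157.31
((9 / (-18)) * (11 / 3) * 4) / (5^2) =-22 / 75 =-0.29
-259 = -259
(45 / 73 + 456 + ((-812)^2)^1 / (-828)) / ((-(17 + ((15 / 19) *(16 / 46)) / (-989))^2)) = 41687619127029311 / 35465369017268097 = 1.18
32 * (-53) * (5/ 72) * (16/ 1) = -16960/ 9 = -1884.44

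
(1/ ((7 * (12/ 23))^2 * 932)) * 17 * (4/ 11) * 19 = 170867/ 18084528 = 0.01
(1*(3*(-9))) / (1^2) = -27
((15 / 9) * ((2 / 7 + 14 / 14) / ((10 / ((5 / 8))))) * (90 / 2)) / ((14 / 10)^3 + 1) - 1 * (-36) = 219039 / 5824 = 37.61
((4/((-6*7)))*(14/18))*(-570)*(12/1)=1520/3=506.67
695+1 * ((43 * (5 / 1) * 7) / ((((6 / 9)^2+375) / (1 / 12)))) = 9398135 / 13516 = 695.33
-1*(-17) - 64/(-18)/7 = 1103/63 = 17.51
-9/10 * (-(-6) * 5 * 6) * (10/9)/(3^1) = -60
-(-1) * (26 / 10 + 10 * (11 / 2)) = 288 / 5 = 57.60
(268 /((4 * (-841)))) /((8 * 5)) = -67 /33640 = -0.00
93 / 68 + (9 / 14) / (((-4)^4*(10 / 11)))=834963 / 609280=1.37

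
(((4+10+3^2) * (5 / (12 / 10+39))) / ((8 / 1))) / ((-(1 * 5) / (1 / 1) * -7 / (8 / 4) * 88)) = 115 / 495264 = 0.00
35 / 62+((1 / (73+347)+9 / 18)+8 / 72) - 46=-1750747 / 39060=-44.82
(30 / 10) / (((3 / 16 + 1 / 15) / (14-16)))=-1440 / 61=-23.61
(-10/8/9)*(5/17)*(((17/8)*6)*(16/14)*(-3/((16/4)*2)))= 25/112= 0.22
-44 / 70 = -22 / 35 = -0.63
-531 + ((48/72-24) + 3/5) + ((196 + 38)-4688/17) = -595.50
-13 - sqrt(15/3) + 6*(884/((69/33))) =58045/23 - sqrt(5) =2521.46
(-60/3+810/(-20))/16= -121/32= -3.78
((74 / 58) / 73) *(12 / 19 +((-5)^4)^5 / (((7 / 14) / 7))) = 938606262207031694 / 40223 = 23335063575741.04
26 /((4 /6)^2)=117 /2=58.50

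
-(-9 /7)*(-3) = -27 /7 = -3.86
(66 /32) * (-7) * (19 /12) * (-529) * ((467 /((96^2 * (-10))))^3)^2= 8027887569311662161263 /39213424469105111281434624000000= 0.00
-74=-74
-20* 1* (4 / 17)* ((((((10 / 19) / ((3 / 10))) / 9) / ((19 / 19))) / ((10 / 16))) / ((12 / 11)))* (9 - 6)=-35200 / 8721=-4.04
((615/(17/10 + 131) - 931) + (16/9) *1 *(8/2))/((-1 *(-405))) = -2195731/967383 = -2.27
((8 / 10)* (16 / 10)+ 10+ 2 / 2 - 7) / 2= 66 / 25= 2.64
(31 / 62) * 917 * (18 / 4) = 8253 / 4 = 2063.25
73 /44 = 1.66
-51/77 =-0.66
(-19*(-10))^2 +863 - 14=36949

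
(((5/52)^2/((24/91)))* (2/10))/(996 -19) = 35/4877184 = 0.00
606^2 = 367236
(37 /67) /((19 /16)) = 592 /1273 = 0.47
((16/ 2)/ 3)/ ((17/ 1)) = 8/ 51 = 0.16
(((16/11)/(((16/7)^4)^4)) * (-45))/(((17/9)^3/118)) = -64322170952809887495/31153668436733915561984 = -0.00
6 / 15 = 0.40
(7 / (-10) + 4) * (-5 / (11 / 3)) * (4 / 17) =-18 / 17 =-1.06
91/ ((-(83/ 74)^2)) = -498316/ 6889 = -72.34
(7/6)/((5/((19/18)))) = 0.25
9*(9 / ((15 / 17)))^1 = 91.80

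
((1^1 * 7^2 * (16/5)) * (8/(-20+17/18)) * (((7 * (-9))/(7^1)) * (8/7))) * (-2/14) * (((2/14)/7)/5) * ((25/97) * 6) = -995328/1630279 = -0.61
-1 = -1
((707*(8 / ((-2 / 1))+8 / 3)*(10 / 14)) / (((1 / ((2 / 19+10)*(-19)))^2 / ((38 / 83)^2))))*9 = -46825895.33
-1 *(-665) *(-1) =-665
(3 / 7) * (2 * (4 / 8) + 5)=18 / 7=2.57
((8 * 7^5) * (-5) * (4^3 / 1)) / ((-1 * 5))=8605184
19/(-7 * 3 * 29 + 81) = -19/528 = -0.04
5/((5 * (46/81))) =1.76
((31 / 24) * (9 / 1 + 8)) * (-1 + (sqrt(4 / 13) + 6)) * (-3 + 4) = 527 * sqrt(13) / 156 + 2635 / 24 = 121.97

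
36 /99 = 0.36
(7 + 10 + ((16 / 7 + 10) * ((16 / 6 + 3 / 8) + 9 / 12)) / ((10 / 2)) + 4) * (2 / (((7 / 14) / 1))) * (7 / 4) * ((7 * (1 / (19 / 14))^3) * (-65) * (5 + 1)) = -1589740516 / 6859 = -231774.39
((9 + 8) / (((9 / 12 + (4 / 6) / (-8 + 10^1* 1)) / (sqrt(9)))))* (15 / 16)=44.13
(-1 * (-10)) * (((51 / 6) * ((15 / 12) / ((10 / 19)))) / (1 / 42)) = 33915 / 4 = 8478.75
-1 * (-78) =78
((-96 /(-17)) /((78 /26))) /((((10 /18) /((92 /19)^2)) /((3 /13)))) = 7312896 /398905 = 18.33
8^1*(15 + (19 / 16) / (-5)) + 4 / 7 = 118.67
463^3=99252847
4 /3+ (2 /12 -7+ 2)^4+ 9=720673 /1296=556.07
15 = 15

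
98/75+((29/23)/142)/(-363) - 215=-6333646747/29638950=-213.69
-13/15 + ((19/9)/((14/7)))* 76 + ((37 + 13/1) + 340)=21121/45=469.36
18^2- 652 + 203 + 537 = 412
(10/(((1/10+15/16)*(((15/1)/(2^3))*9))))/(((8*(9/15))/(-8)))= -6400/6723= -0.95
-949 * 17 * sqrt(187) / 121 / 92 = -16133 * sqrt(187) / 11132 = -19.82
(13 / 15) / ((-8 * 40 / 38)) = -0.10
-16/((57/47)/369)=-92496/19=-4868.21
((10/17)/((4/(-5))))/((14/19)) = -475/476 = -1.00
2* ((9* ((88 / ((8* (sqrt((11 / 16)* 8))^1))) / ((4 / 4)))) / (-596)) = -0.14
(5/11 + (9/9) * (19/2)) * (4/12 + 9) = 1022/11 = 92.91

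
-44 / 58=-22 / 29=-0.76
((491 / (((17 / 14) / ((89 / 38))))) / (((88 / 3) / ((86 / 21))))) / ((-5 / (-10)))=1879057 / 7106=264.43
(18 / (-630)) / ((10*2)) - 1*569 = -398301 / 700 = -569.00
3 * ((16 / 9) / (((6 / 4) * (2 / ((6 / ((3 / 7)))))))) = 224 / 9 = 24.89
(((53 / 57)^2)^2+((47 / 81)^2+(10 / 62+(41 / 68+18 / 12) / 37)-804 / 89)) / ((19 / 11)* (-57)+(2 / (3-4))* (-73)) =-504775195981128457 / 3104191230602096772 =-0.16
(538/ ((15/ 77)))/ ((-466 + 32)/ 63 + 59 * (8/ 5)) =5649/ 179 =31.56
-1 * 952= -952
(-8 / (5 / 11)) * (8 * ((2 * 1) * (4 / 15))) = -5632 / 75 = -75.09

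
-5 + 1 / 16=-79 / 16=-4.94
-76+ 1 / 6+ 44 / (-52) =-5981 / 78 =-76.68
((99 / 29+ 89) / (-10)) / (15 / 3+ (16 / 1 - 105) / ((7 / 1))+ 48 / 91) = 1.29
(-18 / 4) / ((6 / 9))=-27 / 4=-6.75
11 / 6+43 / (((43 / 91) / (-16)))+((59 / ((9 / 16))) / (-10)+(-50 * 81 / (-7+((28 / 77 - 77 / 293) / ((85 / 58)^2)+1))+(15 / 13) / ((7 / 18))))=-709684699541 / 908262810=-781.36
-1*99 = -99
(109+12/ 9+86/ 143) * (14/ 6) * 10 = 3331370/ 1287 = 2588.48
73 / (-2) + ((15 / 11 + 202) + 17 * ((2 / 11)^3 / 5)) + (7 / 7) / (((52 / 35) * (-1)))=57518977 / 346060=166.21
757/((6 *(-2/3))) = -189.25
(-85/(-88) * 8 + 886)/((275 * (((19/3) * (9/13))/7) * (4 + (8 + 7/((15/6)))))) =298207/850630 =0.35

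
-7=-7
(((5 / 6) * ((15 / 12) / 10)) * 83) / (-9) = -415 / 432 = -0.96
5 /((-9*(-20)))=0.03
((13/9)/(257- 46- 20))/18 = 13/30942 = 0.00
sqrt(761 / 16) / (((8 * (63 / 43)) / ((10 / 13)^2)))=1075 * sqrt(761) / 85176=0.35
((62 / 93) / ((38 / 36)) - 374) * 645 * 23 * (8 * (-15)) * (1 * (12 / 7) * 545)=82591951752000 / 133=620992118436.09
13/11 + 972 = 10705/11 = 973.18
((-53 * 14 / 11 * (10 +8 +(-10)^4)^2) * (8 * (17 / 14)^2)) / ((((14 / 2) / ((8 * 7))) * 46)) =-24595505323328 / 1771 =-13887919437.23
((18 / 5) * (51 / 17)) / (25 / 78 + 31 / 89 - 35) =-374868 / 1191635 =-0.31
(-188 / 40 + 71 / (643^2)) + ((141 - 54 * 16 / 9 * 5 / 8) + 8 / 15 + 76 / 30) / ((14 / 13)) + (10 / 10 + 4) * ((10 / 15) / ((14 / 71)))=559811011 / 6201735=90.27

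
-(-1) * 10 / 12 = 5 / 6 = 0.83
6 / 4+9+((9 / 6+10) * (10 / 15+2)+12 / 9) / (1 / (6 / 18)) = 127 / 6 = 21.17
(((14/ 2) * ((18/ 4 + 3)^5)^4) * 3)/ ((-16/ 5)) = -34915195665836334228515625/ 16777216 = -2081107834925433053.29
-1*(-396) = 396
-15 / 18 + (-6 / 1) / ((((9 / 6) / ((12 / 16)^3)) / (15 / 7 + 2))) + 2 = -1957 / 336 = -5.82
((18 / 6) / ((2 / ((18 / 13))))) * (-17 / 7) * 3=-1377 / 91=-15.13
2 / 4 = 1 / 2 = 0.50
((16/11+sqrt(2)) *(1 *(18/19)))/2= 9 *sqrt(2)/19+144/209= 1.36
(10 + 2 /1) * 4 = 48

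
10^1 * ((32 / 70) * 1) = 32 / 7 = 4.57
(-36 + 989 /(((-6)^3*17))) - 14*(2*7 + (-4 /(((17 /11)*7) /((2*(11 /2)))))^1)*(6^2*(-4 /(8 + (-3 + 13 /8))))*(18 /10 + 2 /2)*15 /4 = 362908783 /11448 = 31700.63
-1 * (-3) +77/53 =4.45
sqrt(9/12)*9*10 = 45*sqrt(3) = 77.94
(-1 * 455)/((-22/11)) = 455/2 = 227.50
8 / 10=4 / 5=0.80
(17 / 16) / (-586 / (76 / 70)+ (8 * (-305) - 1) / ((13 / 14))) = -4199 / 12521936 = -0.00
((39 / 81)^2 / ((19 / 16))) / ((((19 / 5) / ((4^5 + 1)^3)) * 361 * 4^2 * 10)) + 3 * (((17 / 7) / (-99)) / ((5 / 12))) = 70054967970401 / 73153086930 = 957.65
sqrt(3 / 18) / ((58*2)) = sqrt(6) / 696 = 0.00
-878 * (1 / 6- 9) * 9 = 69801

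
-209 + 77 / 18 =-3685 / 18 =-204.72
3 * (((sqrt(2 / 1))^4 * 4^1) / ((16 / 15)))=45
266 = 266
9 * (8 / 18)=4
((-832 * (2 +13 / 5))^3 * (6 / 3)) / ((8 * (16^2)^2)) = -26730899 / 125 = -213847.19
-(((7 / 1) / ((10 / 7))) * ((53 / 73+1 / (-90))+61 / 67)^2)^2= -629151802583673093616231921 / 3754574178583314321000000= -167.57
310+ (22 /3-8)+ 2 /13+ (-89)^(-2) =95606509 /308919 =309.49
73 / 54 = 1.35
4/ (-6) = -2/ 3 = -0.67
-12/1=-12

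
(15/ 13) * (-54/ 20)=-3.12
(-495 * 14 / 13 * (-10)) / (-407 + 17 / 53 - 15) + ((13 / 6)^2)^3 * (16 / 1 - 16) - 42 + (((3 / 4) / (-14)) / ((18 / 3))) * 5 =-1779503533 / 32540144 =-54.69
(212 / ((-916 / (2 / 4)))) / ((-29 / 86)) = 0.34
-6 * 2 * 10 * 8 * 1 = -960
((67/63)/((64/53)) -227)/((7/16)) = -911713/1764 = -516.84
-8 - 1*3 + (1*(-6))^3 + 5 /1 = -222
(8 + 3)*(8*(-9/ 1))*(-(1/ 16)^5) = 99/ 131072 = 0.00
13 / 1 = 13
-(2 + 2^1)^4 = -256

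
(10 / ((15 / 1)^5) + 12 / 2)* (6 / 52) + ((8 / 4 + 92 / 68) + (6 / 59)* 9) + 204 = 137934698503 / 660099375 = 208.96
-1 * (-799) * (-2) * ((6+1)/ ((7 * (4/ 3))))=-2397/ 2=-1198.50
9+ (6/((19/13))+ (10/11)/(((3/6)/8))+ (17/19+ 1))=325/11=29.55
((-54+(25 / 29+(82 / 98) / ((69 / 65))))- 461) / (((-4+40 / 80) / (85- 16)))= 100666850 / 9947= 10120.32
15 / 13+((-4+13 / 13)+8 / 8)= -11 / 13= -0.85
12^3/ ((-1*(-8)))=216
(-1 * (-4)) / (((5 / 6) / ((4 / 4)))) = 24 / 5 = 4.80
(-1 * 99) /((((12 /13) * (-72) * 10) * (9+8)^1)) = 143 /16320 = 0.01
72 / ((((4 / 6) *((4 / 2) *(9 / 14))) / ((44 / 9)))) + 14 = 1274 / 3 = 424.67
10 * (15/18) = 25/3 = 8.33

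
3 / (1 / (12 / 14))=18 / 7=2.57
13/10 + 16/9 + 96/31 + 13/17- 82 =-3560131/47430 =-75.06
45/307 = 0.15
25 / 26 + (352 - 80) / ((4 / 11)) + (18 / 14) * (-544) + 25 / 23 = 211895 / 4186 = 50.62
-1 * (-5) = 5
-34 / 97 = -0.35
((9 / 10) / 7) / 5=9 / 350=0.03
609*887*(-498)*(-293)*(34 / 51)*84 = 4413934686672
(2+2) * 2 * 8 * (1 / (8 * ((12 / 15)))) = 10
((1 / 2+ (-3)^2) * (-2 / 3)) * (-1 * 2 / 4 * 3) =19 / 2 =9.50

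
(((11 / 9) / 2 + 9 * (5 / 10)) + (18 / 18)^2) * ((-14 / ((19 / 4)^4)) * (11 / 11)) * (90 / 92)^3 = -249480000 / 1585615607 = -0.16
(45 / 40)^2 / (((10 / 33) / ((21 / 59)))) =56133 / 37760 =1.49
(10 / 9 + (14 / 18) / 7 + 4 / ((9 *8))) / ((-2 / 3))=-23 / 12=-1.92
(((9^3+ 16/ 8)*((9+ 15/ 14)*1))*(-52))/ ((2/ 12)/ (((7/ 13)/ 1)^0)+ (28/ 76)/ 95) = -29022732180/ 12929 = -2244777.80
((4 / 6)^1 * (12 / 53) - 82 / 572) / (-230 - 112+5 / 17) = -1955 / 88052822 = -0.00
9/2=4.50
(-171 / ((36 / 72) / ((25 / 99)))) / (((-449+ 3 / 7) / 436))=144970 / 1727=83.94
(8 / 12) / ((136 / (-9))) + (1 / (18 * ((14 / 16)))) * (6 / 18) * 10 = 2153 / 12852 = 0.17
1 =1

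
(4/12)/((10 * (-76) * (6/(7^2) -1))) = 49/98040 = 0.00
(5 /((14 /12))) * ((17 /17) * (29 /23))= 870 /161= 5.40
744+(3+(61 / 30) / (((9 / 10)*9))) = 181582 / 243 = 747.25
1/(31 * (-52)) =-1/1612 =-0.00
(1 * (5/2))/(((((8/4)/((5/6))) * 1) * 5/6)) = 5/4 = 1.25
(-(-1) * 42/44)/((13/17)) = 357/286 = 1.25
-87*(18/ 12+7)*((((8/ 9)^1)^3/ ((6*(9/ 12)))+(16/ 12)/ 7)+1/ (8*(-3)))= -55225367/ 244944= -225.46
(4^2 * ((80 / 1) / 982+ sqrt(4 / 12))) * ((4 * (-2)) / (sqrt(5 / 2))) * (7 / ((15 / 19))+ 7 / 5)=-19712 * sqrt(30) / 225 - 157696 * sqrt(10) / 7365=-547.56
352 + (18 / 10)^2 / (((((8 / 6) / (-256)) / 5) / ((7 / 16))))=-5044 / 5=-1008.80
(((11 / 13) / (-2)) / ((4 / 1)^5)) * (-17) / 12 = 187 / 319488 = 0.00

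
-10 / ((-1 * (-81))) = -10 / 81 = -0.12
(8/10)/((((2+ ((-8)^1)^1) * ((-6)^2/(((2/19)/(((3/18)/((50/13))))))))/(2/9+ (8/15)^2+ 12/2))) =-1952/33345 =-0.06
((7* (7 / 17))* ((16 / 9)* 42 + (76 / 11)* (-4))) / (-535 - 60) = -10864 / 47685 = -0.23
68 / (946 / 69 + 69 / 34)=159528 / 36925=4.32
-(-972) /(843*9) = 36 /281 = 0.13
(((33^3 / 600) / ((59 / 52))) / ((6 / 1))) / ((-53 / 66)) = -1712997 / 156350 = -10.96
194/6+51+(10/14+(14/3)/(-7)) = 1751/21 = 83.38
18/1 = 18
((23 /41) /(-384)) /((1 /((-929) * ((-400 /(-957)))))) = 534175 /941688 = 0.57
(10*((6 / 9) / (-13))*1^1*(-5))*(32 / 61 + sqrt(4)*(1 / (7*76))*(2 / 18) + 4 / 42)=4528850 / 2847663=1.59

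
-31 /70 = -0.44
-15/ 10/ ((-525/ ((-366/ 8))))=-183/ 1400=-0.13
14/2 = 7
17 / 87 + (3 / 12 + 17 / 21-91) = -72873 / 812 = -89.75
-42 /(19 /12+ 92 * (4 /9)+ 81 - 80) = -1512 /1565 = -0.97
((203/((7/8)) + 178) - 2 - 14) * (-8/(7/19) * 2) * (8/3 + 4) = -2395520/21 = -114072.38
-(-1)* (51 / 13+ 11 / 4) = 347 / 52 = 6.67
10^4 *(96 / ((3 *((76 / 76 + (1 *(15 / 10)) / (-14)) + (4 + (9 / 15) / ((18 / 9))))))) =44800000 / 727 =61623.11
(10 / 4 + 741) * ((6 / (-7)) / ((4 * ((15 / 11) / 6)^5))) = -5747588088 / 21875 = -262746.88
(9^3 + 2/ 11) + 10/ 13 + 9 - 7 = 104669/ 143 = 731.95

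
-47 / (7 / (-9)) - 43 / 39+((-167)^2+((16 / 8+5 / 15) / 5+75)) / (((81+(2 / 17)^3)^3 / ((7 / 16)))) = 81693552004255253120143 / 1376493530368640633040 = 59.35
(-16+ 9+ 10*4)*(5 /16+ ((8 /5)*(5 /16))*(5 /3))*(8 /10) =121 /4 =30.25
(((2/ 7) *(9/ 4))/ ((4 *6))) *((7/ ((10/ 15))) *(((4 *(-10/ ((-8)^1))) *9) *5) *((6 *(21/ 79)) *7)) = 893025/ 1264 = 706.51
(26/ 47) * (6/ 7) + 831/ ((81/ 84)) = 862.25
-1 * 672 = -672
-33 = -33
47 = 47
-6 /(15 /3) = -6 /5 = -1.20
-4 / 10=-2 / 5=-0.40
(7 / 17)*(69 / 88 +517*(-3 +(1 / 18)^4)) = -12530591017 / 19630512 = -638.32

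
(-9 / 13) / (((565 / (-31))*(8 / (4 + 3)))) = 1953 / 58760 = 0.03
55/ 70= 11/ 14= 0.79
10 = 10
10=10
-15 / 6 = -5 / 2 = -2.50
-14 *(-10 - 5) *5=1050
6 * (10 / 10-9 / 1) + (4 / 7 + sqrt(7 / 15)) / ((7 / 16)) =-2288 / 49 + 16 * sqrt(105) / 105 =-45.13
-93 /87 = -1.07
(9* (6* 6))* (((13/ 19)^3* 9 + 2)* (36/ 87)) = 130213008/ 198911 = 654.63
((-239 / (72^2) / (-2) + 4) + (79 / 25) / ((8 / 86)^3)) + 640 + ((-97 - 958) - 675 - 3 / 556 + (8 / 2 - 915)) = 69487873979 / 36028800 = 1928.68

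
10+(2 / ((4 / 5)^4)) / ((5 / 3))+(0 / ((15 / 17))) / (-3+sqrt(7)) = 12.93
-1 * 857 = -857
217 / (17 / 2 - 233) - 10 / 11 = -9264 / 4939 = -1.88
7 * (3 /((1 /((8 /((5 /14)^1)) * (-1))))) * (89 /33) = -69776 /55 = -1268.65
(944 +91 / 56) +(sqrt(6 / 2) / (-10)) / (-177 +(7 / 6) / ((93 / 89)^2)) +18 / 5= 25947 *sqrt(3) / 45648955 +37969 / 40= 949.23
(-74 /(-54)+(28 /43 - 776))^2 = 807462190921 /1347921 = 599042.67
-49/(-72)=49/72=0.68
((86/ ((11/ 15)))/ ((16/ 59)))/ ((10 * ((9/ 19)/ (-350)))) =-8435525/ 264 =-31952.75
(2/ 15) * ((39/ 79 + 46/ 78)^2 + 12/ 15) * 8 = 1498903424/ 711942075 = 2.11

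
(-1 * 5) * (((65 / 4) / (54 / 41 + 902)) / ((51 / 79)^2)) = -83161325 / 385322544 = -0.22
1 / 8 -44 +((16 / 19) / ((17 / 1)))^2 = -43.87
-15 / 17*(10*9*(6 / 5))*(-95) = 153900 / 17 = 9052.94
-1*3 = -3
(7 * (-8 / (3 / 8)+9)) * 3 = -259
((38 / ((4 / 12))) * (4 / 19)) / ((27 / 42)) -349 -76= -1163 / 3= -387.67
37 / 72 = 0.51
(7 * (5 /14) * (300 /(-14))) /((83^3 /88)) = -33000 /4002509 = -0.01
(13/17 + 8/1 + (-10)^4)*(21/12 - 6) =-170149/4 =-42537.25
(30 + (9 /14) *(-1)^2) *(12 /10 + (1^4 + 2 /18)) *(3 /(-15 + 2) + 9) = 21736 /35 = 621.03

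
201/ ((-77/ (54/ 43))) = -10854/ 3311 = -3.28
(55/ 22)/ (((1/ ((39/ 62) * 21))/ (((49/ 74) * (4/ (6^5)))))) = 22295/ 1982016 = 0.01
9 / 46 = 0.20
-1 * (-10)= 10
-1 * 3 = -3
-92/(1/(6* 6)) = -3312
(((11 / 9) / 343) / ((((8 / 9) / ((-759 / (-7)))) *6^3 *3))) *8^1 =2783 / 518616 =0.01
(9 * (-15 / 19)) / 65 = -27 / 247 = -0.11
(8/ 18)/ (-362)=-2/ 1629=-0.00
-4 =-4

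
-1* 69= -69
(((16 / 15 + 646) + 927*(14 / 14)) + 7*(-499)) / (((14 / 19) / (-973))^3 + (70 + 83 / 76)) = -302983027539008 / 11224830437025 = -26.99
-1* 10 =-10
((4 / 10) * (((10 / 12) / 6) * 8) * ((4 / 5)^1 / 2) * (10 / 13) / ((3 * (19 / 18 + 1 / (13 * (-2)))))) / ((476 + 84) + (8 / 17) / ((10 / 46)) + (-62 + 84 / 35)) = 40 / 448539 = 0.00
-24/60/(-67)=2/335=0.01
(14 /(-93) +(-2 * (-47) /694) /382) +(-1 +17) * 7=1378831079 /12327522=111.85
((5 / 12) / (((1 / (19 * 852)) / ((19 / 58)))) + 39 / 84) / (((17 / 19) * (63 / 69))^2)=342702846043 / 103488588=3311.50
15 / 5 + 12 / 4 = 6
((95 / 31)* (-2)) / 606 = -95 / 9393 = -0.01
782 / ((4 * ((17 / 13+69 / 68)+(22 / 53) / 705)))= 6457494030 / 76729793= 84.16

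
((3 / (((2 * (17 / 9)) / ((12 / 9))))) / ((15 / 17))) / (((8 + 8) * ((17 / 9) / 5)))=27 / 136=0.20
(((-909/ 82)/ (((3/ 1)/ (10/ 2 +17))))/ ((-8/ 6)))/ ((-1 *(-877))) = 9999/ 143828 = 0.07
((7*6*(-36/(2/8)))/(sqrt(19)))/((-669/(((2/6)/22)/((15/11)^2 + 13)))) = 1848*sqrt(19)/3809063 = 0.00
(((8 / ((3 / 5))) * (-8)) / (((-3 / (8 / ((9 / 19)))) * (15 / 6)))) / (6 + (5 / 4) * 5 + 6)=77824 / 5913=13.16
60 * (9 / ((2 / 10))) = 2700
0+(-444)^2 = 197136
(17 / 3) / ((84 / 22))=187 / 126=1.48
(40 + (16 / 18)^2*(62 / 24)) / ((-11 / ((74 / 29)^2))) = -55942816 / 2247993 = -24.89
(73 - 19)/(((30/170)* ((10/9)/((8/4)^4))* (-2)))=-11016/5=-2203.20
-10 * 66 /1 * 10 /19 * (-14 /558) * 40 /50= 6.97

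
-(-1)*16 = 16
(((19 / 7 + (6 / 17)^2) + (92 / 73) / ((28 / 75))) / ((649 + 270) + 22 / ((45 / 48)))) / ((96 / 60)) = 17208075 / 4175476046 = 0.00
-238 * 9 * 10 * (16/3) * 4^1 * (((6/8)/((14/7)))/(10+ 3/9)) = -514080/31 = -16583.23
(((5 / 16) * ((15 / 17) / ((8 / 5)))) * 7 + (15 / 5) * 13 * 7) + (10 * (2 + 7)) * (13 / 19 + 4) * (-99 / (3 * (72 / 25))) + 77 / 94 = -8852231267 / 1943168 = -4555.57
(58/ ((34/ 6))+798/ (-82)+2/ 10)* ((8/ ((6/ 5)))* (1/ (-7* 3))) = -9808/ 43911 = -0.22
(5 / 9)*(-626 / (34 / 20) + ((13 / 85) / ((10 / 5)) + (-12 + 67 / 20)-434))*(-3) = 1351.35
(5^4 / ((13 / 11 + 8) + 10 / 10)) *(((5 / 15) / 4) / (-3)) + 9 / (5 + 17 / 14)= -30031 / 116928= -0.26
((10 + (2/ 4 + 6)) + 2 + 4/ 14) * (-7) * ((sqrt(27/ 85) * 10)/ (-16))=789 * sqrt(255)/ 272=46.32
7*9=63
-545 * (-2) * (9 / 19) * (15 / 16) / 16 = 73575 / 2432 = 30.25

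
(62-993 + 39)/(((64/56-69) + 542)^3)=-305956/36561310759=-0.00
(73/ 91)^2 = 5329/ 8281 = 0.64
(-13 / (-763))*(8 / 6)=0.02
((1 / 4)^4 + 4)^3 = 1076890625 / 16777216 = 64.19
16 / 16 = 1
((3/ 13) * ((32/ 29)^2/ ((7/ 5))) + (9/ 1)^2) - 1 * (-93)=13331754/ 76531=174.20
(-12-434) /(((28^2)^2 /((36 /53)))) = -0.00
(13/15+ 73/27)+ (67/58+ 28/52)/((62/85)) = 37186111/6310980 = 5.89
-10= -10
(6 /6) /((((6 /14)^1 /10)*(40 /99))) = 231 /4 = 57.75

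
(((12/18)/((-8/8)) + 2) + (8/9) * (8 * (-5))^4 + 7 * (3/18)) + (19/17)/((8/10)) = 1392642385/612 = 2275559.45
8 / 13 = 0.62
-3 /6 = -1 /2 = -0.50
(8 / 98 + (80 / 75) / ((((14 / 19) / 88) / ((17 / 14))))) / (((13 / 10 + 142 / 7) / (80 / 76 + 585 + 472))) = 1524557912 / 200963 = 7586.26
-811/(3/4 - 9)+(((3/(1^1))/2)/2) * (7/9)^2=117323/1188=98.76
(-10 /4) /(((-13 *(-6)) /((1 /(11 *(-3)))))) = 5 /5148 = 0.00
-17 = -17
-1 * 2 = -2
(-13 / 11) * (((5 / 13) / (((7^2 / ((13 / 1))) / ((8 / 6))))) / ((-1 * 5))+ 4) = -7592 / 1617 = -4.70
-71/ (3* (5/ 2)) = -142/ 15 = -9.47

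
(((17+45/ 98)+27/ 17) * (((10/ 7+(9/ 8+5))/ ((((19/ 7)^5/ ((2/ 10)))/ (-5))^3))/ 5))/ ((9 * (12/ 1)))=-20643601637218651/ 247755993127556708239680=-0.00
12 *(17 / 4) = 51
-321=-321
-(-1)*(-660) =-660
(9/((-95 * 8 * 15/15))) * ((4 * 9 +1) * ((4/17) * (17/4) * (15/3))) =-333/152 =-2.19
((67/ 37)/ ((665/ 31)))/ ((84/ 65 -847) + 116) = -27001/ 233407951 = -0.00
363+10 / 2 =368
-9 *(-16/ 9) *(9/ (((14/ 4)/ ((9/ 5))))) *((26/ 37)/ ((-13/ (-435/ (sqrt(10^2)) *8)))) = 1804032/ 1295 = 1393.07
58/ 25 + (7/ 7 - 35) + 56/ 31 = -29.87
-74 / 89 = -0.83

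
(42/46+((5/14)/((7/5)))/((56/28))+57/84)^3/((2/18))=523669921875/11451483064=45.73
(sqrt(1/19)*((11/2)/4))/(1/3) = 33*sqrt(19)/152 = 0.95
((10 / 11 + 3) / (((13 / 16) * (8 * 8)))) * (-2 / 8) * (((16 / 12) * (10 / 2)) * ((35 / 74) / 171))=-7525 / 21714264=-0.00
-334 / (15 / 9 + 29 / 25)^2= -939375 / 22472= -41.80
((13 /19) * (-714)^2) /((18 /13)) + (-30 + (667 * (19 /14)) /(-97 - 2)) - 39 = 6631917515 /26334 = 251838.59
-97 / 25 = -3.88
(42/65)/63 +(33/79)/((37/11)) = 76631/569985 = 0.13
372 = 372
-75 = -75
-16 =-16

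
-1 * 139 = -139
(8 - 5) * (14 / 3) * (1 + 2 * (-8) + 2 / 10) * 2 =-2072 / 5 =-414.40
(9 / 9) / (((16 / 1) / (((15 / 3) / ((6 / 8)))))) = 5 / 12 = 0.42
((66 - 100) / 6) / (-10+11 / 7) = 0.67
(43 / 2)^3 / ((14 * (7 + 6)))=79507 / 1456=54.61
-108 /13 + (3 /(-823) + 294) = 3056583 /10699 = 285.69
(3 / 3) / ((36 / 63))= 7 / 4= 1.75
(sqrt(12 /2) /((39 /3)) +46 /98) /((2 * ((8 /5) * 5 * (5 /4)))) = sqrt(6) /260 +23 /980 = 0.03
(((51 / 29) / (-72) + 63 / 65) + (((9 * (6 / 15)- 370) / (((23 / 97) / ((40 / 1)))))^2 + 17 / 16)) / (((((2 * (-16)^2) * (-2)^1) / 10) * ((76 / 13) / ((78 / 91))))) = -182863477025081029 / 33429143552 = -5470181.33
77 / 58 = 1.33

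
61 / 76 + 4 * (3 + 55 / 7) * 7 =23165 / 76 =304.80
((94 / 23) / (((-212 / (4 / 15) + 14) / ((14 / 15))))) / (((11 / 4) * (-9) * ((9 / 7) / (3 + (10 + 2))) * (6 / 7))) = 128968 / 48015099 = 0.00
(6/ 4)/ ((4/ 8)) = 3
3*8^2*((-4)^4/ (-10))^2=3145728/ 25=125829.12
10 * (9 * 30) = 2700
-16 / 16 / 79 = -1 / 79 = -0.01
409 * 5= 2045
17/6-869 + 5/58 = -75349/87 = -866.08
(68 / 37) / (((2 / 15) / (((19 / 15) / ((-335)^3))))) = -646 / 1391028875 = -0.00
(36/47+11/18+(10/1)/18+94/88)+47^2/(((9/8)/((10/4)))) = 4911.89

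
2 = 2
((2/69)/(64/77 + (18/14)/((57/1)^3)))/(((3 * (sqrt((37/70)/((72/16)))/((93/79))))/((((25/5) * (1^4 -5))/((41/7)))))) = -0.14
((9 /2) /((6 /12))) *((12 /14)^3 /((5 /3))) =5832 /1715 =3.40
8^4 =4096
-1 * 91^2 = -8281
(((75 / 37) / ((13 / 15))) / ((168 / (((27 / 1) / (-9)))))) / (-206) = 0.00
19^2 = 361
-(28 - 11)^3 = -4913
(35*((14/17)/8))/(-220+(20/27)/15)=-19845/1211488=-0.02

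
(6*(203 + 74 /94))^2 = 3302571024 /2209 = 1495052.52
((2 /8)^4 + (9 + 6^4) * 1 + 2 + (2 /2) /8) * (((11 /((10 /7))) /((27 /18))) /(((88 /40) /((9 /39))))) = 2342375 /3328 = 703.84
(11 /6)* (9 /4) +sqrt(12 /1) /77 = 2* sqrt(3) /77 +33 /8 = 4.17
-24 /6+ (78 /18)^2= 133 /9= 14.78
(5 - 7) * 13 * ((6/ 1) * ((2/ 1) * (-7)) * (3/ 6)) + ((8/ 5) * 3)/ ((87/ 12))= 1092.66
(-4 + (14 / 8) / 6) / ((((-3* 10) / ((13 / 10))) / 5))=1157 / 1440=0.80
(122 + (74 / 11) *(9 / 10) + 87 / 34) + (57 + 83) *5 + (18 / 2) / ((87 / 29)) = 1558857 / 1870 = 833.61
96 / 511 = 0.19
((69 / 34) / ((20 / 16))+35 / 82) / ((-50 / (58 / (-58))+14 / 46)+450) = 328693 / 80203790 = 0.00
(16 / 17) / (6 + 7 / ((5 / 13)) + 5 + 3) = 80 / 2737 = 0.03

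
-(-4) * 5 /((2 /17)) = 170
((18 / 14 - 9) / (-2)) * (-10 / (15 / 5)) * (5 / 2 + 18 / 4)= -90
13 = 13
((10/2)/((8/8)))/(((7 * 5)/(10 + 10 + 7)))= 27/7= 3.86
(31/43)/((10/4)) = 62/215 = 0.29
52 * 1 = 52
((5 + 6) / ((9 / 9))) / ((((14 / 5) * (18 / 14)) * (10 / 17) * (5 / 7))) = 1309 / 180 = 7.27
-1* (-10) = 10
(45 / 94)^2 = 2025 / 8836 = 0.23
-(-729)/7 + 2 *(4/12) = 2201/21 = 104.81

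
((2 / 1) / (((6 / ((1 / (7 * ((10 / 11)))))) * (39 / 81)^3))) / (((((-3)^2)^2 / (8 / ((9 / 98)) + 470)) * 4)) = 248193 / 307580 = 0.81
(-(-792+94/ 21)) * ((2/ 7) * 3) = 33076/ 49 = 675.02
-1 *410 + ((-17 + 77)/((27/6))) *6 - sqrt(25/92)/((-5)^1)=-330 + sqrt(23)/46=-329.90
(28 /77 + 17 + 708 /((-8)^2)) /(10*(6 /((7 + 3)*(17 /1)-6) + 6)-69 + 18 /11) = -205123 /50496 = -4.06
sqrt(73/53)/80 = sqrt(3869)/4240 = 0.01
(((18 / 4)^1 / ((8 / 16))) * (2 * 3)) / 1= 54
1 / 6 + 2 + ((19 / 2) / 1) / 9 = 29 / 9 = 3.22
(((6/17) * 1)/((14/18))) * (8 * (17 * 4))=1728/7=246.86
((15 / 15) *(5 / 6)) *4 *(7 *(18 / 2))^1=210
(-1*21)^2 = 441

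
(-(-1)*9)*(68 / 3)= 204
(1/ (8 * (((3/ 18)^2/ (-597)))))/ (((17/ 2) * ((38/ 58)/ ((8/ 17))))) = -1246536/ 5491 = -227.01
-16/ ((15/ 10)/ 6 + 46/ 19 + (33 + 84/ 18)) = -3648/ 9197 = -0.40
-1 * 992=-992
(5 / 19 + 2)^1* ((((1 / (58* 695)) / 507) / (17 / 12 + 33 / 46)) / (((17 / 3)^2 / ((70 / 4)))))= 62307 / 2203262492561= 0.00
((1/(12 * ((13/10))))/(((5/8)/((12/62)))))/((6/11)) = 44/1209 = 0.04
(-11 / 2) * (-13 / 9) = 7.94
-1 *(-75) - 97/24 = 1703/24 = 70.96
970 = 970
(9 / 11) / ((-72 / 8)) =-1 / 11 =-0.09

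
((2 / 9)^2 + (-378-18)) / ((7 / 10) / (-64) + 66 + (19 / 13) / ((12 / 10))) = -266839040 / 45292149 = -5.89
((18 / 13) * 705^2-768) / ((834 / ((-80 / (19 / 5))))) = -595764400 / 34333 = -17352.53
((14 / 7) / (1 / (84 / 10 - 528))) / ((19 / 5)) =-5196 / 19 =-273.47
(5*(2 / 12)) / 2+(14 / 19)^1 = 263 / 228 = 1.15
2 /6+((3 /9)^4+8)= 676 /81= 8.35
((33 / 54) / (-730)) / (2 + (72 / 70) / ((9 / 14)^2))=-11 / 58984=-0.00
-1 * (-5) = 5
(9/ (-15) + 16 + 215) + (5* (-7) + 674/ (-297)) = 286799/ 1485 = 193.13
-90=-90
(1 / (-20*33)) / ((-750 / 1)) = 0.00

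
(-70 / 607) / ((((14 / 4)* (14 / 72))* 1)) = -720 / 4249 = -0.17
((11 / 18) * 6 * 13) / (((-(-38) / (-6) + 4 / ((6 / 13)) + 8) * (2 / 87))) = 12441 / 62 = 200.66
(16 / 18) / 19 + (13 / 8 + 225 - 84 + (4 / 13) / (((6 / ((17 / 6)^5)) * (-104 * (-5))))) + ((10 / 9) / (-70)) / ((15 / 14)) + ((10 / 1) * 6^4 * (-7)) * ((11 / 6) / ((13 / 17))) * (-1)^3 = 217638.06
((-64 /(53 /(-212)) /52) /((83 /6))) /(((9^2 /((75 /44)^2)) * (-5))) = -1000 /391677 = -0.00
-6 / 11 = -0.55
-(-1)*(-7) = -7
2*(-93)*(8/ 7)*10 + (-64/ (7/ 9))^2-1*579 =199245/ 49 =4066.22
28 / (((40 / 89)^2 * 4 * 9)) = 55447 / 14400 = 3.85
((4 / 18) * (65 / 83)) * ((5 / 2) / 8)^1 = 325 / 5976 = 0.05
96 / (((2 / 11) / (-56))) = -29568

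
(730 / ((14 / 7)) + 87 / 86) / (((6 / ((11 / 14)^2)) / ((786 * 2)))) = 498941927 / 8428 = 59200.51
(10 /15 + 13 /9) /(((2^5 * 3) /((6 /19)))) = 1 /144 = 0.01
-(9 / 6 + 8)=-19 / 2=-9.50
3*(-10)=-30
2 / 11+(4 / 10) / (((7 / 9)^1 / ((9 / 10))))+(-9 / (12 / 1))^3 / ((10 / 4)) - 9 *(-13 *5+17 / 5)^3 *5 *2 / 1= 1295881732741 / 61600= 21037041.12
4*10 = 40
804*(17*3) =41004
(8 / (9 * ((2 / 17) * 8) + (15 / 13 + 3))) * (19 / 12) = 4199 / 4185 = 1.00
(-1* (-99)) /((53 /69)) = 6831 /53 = 128.89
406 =406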